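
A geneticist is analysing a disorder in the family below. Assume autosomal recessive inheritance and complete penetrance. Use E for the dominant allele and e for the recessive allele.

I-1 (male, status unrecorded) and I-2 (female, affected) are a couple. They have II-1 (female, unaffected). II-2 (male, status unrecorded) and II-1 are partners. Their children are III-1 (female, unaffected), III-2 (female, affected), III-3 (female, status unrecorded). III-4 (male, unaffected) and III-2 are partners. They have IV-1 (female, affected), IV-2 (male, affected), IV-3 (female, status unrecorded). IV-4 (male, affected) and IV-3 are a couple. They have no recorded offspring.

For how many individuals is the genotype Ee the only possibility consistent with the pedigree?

Obligate heterozygotes: II-1 is unaffected so carries E and received e from I-2 (ee), so II-1 is Ee; III-4 is unaffected so carries E and passed e to IV-1 (ee), so III-4 is Ee.
Every other individual is either homozygous by phenotype or has at least one consistent homozygous assignment, so the count is 2.

2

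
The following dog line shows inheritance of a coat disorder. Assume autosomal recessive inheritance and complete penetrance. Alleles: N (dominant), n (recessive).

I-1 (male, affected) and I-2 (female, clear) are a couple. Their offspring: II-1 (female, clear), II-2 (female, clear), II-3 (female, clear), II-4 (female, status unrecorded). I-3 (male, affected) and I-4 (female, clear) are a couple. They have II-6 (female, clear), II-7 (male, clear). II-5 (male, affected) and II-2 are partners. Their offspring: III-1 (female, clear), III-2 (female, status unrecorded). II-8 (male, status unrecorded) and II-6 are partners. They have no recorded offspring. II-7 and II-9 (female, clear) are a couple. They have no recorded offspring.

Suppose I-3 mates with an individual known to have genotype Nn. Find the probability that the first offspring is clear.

I-3 is affected, so I-3 is nn.
The cross gives 1/2 Nn : 1/2 nn, so P(offspring is clear) = 1/2.

1/2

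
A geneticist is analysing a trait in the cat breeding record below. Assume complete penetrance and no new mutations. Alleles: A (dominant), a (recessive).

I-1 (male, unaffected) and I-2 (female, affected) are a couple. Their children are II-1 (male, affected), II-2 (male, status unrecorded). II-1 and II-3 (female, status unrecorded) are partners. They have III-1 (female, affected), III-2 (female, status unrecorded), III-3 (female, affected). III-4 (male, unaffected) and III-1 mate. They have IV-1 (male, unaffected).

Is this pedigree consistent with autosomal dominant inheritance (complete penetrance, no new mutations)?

A consistent assignment under autosomal dominant exists: I-1 aa, I-2 AA, II-1 Aa, II-2 Aa, II-3 AA, III-1 Aa, III-2 AA, III-3 AA, III-4 aa, IV-1 aa.
In this assignment every recorded phenotype matches its genotype and every non-founder's genotype is obtainable from its parents' genotypes, so the pedigree is consistent.

Yes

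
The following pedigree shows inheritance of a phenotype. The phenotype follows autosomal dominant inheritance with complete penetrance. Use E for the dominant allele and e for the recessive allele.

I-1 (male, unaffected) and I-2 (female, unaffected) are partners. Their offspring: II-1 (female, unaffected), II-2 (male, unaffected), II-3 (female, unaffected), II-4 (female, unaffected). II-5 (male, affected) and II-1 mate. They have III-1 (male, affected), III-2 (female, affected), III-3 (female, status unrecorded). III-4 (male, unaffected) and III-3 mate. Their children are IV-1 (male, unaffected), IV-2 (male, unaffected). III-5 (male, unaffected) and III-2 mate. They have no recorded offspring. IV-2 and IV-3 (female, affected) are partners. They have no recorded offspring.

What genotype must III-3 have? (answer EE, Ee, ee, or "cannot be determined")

cannot be determined

III-3's phenotype is unrecorded, and no parent or child forces a single allele at both positions; consistent genotype assignments exist with III-3 as Ee or ee.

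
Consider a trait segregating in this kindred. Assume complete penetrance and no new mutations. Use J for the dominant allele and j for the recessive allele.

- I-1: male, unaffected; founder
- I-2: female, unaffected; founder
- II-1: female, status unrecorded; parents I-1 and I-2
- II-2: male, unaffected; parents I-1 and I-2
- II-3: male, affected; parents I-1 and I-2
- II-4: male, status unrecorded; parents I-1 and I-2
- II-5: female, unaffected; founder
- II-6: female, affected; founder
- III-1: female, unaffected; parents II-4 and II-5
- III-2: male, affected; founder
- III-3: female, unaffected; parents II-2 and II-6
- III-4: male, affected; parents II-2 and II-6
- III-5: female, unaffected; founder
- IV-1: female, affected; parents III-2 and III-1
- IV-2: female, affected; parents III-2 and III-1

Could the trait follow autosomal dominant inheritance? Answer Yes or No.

Under autosomal dominant, II-3 (affected, male) cannot arise from I-1 (unaffected) × I-2 (unaffected).

No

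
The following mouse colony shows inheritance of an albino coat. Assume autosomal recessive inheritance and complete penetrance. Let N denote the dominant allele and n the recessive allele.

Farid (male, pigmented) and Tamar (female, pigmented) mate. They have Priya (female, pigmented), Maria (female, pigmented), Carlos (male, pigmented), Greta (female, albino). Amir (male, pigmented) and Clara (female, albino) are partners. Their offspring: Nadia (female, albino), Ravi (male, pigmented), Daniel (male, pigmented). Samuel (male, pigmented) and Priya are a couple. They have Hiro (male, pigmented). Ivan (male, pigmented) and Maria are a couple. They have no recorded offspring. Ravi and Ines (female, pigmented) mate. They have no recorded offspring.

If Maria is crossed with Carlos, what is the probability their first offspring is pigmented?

8/9

Farid is pigmented so carries N and passed n to Greta (nn), so Farid is Nn.
Tamar is pigmented so carries N and passed n to Greta (nn), so Tamar is Nn.
Maria is a pigmented offspring of Farid (Nn) × Tamar (Nn), whose cross gives 1/4 NN : 1/2 Nn : 1/4 nn; conditioning on being pigmented, Maria is NN with probability 1/3, Nn with probability 2/3.
Carlos is a pigmented offspring of Farid (Nn) × Tamar (Nn), whose cross gives 1/4 NN : 1/2 Nn : 1/4 nn; conditioning on being pigmented, Carlos is NN with probability 1/3, Nn with probability 2/3.
Summing over parental genotype combinations, P(offspring is pigmented) = 1/9·1 + 2/9·1 + 2/9·1 + 4/9·3/4 = 8/9.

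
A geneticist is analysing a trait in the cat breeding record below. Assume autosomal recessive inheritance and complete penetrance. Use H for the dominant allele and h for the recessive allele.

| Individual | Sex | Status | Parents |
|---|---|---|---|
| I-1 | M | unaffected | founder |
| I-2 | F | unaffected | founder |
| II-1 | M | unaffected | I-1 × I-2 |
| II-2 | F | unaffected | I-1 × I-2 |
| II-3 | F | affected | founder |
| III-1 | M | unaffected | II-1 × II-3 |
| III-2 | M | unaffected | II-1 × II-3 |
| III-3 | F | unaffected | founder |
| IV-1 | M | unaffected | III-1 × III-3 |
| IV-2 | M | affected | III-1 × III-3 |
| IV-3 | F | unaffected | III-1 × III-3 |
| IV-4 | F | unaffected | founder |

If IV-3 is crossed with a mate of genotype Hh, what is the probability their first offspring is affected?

1/6

III-1 is unaffected so carries H and received h from II-3 (hh), so III-1 is Hh.
III-3 is unaffected so carries H and passed h to IV-2 (hh), so III-3 is Hh.
IV-3 is an unaffected offspring of III-1 (Hh) × III-3 (Hh), whose cross gives 1/4 HH : 1/2 Hh : 1/4 hh; conditioning on being unaffected, IV-3 is HH with probability 1/3, Hh with probability 2/3.
Summing over parental genotype combinations, P(offspring is affected) = 2/3·1/4 = 1/6.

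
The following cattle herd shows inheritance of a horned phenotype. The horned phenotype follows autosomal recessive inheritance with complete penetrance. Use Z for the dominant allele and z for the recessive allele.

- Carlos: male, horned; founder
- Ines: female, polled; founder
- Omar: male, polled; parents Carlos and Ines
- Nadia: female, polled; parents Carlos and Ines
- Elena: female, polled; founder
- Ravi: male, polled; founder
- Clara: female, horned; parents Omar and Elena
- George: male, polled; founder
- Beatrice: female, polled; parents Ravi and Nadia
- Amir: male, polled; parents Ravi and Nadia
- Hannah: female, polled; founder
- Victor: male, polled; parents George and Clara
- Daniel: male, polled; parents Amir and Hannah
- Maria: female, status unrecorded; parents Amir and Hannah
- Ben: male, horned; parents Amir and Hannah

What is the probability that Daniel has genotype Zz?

2/3

Amir is polled so carries Z and passed z to Ben (zz), so Amir is Zz.
Hannah is polled so carries Z and passed z to Ben (zz), so Hannah is Zz.
Their cross gives offspring ratios 1/4 ZZ : 1/2 Zz : 1/4 zz. Conditioning on Daniel being polled, P(Zz) = 1/2 / 3/4 = 2/3.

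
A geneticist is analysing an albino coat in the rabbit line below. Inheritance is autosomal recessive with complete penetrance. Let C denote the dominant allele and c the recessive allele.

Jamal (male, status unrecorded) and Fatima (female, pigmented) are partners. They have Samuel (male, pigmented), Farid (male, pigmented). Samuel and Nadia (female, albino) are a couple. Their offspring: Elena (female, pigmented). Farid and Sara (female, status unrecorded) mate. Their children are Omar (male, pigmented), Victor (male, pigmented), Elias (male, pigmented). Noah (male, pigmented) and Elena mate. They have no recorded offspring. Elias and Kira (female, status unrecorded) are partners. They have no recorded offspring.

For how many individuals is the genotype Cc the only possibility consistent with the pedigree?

Obligate heterozygotes: Elena is pigmented so carries C and received c from Nadia (cc), so Elena is Cc.
Every other individual is either homozygous by phenotype or has at least one consistent homozygous assignment, so the count is 1.

1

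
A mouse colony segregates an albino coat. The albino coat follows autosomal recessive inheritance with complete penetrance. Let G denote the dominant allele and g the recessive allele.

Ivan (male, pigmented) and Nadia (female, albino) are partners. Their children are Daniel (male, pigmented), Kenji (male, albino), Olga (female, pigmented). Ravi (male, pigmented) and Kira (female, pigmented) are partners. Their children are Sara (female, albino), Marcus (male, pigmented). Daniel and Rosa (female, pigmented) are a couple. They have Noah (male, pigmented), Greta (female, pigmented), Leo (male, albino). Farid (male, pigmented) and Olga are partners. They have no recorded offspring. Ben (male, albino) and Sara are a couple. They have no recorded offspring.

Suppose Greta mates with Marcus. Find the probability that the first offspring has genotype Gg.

4/9

Daniel is pigmented so carries G and received g from Nadia (gg), so Daniel is Gg.
Rosa is pigmented so carries G and passed g to Leo (gg), so Rosa is Gg.
Greta is a pigmented offspring of Daniel (Gg) × Rosa (Gg), whose cross gives 1/4 GG : 1/2 Gg : 1/4 gg; conditioning on being pigmented, Greta is GG with probability 1/3, Gg with probability 2/3.
Ravi is pigmented so carries G and passed g to Sara (gg), so Ravi is Gg.
Kira is pigmented so carries G and passed g to Sara (gg), so Kira is Gg.
Marcus is a pigmented offspring of Ravi (Gg) × Kira (Gg), whose cross gives 1/4 GG : 1/2 Gg : 1/4 gg; conditioning on being pigmented, Marcus is GG with probability 1/3, Gg with probability 2/3.
Summing over parental genotype combinations, P(offspring has genotype Gg) = 2/9·1/2 + 2/9·1/2 + 4/9·1/2 = 4/9.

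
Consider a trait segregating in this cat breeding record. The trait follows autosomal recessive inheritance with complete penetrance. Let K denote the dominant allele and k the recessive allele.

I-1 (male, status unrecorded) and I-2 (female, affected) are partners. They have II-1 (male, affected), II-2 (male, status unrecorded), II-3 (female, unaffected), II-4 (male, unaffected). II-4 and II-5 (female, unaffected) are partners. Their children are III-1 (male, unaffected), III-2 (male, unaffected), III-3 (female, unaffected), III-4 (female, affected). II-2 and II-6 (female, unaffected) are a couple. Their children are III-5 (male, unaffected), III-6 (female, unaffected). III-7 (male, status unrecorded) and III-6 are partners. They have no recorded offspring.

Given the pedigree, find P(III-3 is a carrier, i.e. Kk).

2/3

II-4 is unaffected so carries K and received k from I-2 (kk), so II-4 is Kk.
II-5 is unaffected so carries K and passed k to III-4 (kk), so II-5 is Kk.
Their cross gives offspring ratios 1/4 KK : 1/2 Kk : 1/4 kk. Conditioning on III-3 being unaffected, P(Kk) = 1/2 / 3/4 = 2/3.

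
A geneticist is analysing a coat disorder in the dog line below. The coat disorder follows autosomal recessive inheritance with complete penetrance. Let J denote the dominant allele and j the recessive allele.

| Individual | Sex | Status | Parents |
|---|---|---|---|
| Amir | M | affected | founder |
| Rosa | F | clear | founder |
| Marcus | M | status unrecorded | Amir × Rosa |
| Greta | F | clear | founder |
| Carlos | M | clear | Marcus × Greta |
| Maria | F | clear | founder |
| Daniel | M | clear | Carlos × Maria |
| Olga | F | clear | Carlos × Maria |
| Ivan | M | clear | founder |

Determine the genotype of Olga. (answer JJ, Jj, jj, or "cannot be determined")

Olga's phenotype allows JJ or Jj, and no parent or child forces a single allele at both positions; consistent genotype assignments exist with Olga as JJ or Jj.

cannot be determined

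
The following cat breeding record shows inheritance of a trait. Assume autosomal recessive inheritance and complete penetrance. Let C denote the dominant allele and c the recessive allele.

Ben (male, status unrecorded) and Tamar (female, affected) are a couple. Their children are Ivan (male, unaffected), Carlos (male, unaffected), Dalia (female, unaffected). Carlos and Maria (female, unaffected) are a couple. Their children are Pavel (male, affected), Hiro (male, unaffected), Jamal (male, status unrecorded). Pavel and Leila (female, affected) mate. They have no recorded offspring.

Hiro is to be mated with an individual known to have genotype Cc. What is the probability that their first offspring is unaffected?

5/6

Carlos is unaffected so carries C and received c from Tamar (cc), so Carlos is Cc.
Maria is unaffected so carries C and passed c to Pavel (cc), so Maria is Cc.
Hiro is an unaffected offspring of Carlos (Cc) × Maria (Cc), whose cross gives 1/4 CC : 1/2 Cc : 1/4 cc; conditioning on being unaffected, Hiro is CC with probability 1/3, Cc with probability 2/3.
Summing over parental genotype combinations, P(offspring is unaffected) = 1/3·1 + 2/3·3/4 = 5/6.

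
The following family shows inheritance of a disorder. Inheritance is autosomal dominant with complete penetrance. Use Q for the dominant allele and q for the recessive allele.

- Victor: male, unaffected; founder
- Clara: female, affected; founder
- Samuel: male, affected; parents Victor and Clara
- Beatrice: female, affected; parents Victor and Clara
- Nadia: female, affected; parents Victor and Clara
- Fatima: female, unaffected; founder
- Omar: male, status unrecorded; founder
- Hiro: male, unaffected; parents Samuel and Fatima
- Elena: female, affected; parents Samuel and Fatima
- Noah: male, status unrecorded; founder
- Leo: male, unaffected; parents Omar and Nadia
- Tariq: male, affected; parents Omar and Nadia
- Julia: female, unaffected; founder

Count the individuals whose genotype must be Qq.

4

Obligate heterozygotes: Samuel is affected so carries Q and received q from Victor (qq), so Samuel is Qq; Beatrice is affected so carries Q and received q from Victor (qq), so Beatrice is Qq; Nadia is affected so carries Q and received q from Victor (qq), so Nadia is Qq; Elena is affected so carries Q and received q from Fatima (qq), so Elena is Qq.
Every other individual is either homozygous by phenotype or has at least one consistent homozygous assignment, so the count is 4.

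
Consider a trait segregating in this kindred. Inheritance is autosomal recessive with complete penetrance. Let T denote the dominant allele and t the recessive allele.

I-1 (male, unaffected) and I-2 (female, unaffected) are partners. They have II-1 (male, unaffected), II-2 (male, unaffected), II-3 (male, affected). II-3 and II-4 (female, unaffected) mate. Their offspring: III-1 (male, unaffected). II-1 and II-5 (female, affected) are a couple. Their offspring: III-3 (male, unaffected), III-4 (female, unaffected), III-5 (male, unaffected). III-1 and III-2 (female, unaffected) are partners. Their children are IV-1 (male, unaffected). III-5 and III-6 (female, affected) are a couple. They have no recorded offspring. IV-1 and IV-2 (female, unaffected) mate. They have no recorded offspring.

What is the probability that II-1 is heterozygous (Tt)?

I-1 is unaffected so carries T and passed t to II-3 (tt), so I-1 is Tt.
I-2 is unaffected so carries T and passed t to II-3 (tt), so I-2 is Tt.
Their cross gives offspring ratios 1/4 TT : 1/2 Tt : 1/4 tt. Conditioning on II-1 being unaffected, P(Tt) = 1/2 / 3/4 = 2/3 before taking II-1's own offspring into account.
II-5 is affected, so II-5 is tt.
Now use II-1's offspring. Probability of each recorded status — unaffected son III-3: 1/2 if II-1 is Tt, 1 if TT; unaffected daughter III-4: 1/2 if II-1 is Tt, 1 if TT; unaffected son III-5: 1/2 if II-1 is Tt, 1 if TT.
Bayes: P(Tt) = 2/3·1/8 / (2/3·1/8 + 1/3·1) = 1/5.

1/5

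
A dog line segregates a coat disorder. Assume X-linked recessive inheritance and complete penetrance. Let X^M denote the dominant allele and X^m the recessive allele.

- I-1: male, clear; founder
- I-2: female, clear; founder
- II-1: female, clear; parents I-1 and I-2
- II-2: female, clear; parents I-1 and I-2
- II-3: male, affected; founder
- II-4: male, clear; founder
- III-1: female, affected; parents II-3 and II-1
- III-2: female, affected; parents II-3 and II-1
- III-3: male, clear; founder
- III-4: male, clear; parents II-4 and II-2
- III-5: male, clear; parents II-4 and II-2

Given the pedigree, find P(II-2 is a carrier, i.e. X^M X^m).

1/5

I-1 is clear, so I-1 is X^M Y.
I-2 is clear so carries M and passed m to II-1 (X^M X^m, whose M came from I-1), so I-2 is X^M X^m.
Their cross gives offspring ratios 1/2 X^M X^M : 1/2 X^M X^m. Conditioning on II-2 being clear, P(X^M X^m) = 1/2 / 1 = 1/2 before taking II-2's own offspring into account.
II-4 is clear, so II-4 is X^M Y.
Now use II-2's offspring. Probability of each recorded status — clear son III-4: 1/2 if II-2 is X^M X^m, 1 if X^M X^M; clear son III-5: 1/2 if II-2 is X^M X^m, 1 if X^M X^M.
Bayes: P(X^M X^m) = 1/2·1/4 / (1/2·1/4 + 1/2·1) = 1/5.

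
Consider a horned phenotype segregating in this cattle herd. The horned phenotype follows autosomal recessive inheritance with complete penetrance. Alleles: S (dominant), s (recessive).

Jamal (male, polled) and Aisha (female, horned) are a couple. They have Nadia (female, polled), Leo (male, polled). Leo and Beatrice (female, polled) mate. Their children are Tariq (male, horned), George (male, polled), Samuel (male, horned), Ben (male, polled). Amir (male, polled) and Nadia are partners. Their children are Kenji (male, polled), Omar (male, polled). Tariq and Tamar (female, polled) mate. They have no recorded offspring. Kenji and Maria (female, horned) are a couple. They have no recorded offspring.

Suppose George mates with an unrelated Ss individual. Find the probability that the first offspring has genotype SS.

Leo is polled so carries S and received s from Aisha (ss), so Leo is Ss.
Beatrice is polled so carries S and passed s to Tariq (ss), so Beatrice is Ss.
George is a polled offspring of Leo (Ss) × Beatrice (Ss), whose cross gives 1/4 SS : 1/2 Ss : 1/4 ss; conditioning on being polled, George is SS with probability 1/3, Ss with probability 2/3.
Summing over parental genotype combinations, P(offspring has genotype SS) = 1/3·1/2 + 2/3·1/4 = 1/3.

1/3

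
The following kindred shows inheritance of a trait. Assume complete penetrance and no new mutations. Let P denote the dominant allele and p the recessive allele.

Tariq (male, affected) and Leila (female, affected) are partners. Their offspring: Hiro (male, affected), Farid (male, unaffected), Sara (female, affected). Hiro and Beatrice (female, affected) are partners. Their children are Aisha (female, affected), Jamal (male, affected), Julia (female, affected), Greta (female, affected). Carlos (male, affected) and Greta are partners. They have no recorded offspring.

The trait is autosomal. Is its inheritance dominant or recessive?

Tariq and Leila are both affected yet have an unaffected child Farid. Under a recessive model two affected parents are homozygous and every child would be affected, so the trait cannot be recessive.

dominant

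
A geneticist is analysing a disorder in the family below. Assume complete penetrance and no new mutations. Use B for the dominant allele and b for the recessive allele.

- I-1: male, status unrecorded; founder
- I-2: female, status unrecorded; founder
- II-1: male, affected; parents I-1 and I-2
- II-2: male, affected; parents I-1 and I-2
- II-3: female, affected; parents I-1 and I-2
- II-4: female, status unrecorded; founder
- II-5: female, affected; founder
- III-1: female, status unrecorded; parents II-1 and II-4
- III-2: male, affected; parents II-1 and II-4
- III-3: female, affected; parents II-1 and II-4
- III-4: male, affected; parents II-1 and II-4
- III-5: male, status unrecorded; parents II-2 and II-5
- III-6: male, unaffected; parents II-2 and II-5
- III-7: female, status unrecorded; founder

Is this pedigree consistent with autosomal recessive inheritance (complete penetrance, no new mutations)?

Under autosomal recessive, III-6 (unaffected, male) cannot arise from II-2 (affected) × II-5 (affected).

No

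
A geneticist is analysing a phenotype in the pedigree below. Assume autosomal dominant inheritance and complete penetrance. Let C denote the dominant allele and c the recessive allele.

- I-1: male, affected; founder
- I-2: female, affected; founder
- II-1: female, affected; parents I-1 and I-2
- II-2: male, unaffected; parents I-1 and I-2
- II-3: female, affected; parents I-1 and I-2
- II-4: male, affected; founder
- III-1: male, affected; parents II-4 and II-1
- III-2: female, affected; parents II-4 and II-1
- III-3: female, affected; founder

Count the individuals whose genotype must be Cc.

Obligate heterozygotes: I-1 is affected so carries C and passed c to II-2 (cc), so I-1 is Cc; I-2 is affected so carries C and passed c to II-2 (cc), so I-2 is Cc.
Every other individual is either homozygous by phenotype or has at least one consistent homozygous assignment, so the count is 2.

2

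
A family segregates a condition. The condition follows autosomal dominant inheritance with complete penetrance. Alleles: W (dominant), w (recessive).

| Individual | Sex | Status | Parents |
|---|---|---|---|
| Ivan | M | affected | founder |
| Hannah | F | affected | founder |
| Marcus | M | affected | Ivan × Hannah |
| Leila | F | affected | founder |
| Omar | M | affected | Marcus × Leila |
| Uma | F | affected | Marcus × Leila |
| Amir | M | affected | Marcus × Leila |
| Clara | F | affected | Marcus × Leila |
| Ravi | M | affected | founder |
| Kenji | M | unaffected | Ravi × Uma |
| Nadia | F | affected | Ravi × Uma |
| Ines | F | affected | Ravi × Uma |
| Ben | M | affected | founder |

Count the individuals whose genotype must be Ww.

2

Obligate heterozygotes: Uma is affected so carries W and passed w to Kenji (ww), so Uma is Ww; Ravi is affected so carries W and passed w to Kenji (ww), so Ravi is Ww.
Every other individual is either homozygous by phenotype or has at least one consistent homozygous assignment, so the count is 2.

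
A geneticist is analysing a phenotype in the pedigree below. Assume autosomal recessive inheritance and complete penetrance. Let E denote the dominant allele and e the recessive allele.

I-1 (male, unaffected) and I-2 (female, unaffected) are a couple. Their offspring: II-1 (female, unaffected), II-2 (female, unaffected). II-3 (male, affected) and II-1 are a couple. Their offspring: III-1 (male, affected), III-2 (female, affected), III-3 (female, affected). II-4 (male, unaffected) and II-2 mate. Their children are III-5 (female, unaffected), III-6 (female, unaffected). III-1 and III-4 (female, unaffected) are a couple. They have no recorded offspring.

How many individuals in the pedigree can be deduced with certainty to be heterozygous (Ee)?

1

Obligate heterozygotes: II-1 is unaffected so carries E and passed e to III-1 (ee), so II-1 is Ee.
Every other individual is either homozygous by phenotype or has at least one consistent homozygous assignment, so the count is 1.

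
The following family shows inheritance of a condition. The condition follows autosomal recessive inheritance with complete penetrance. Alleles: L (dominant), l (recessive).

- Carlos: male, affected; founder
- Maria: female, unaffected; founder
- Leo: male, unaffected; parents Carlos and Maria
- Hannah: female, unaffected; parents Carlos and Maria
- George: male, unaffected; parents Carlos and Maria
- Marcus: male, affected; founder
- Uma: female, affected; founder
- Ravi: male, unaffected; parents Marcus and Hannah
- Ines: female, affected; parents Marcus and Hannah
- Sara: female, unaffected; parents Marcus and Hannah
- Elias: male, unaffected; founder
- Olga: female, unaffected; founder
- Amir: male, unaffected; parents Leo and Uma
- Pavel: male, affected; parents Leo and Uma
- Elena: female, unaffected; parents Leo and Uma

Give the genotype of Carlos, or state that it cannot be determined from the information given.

Carlos is affected, so Carlos is ll.

ll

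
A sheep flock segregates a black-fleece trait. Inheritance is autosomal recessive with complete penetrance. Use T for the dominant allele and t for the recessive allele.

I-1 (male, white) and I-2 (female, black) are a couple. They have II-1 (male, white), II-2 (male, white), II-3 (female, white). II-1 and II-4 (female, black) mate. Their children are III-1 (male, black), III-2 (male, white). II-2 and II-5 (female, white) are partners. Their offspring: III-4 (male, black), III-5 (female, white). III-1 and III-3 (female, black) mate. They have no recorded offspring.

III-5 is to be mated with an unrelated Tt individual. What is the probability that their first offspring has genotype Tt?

1/2

II-2 is white so carries T and received t from I-2 (tt), so II-2 is Tt.
II-5 is white so carries T and passed t to III-4 (tt), so II-5 is Tt.
III-5 is a white offspring of II-2 (Tt) × II-5 (Tt), whose cross gives 1/4 TT : 1/2 Tt : 1/4 tt; conditioning on being white, III-5 is TT with probability 1/3, Tt with probability 2/3.
Summing over parental genotype combinations, P(offspring has genotype Tt) = 1/3·1/2 + 2/3·1/2 = 1/2.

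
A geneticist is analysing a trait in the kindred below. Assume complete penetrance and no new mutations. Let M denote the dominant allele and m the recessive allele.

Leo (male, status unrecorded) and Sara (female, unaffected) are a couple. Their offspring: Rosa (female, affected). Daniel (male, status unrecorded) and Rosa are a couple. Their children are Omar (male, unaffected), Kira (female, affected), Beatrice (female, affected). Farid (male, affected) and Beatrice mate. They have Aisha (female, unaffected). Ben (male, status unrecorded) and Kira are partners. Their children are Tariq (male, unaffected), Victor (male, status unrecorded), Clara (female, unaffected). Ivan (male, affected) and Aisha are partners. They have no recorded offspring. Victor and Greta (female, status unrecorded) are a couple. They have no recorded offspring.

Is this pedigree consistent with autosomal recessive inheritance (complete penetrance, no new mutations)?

Under autosomal recessive, Aisha (unaffected, female) cannot arise from Farid (affected) × Beatrice (affected).

No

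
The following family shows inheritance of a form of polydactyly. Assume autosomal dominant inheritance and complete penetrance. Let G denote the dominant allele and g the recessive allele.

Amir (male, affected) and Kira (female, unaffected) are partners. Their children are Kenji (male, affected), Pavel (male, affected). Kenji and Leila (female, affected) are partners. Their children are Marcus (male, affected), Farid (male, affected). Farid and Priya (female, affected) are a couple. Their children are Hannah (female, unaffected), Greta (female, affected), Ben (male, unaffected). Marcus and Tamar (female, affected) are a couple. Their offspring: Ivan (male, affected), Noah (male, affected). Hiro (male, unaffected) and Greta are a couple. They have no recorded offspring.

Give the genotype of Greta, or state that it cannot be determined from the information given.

Greta's phenotype allows GG or Gg, and no parent or child forces a single allele at both positions; consistent genotype assignments exist with Greta as GG or Gg.

cannot be determined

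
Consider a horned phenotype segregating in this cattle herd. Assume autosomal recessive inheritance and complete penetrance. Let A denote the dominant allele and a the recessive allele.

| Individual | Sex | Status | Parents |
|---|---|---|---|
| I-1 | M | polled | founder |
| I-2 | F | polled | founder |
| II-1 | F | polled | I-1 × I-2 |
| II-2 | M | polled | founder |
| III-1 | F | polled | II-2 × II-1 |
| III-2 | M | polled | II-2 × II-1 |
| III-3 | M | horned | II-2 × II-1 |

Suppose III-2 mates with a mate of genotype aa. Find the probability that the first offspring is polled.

2/3

II-2 is polled so carries A and passed a to III-3 (aa), so II-2 is Aa.
II-1 is polled so carries A and passed a to III-3 (aa), so II-1 is Aa.
III-2 is a polled offspring of II-2 (Aa) × II-1 (Aa), whose cross gives 1/4 AA : 1/2 Aa : 1/4 aa; conditioning on being polled, III-2 is AA with probability 1/3, Aa with probability 2/3.
Summing over parental genotype combinations, P(offspring is polled) = 1/3·1 + 2/3·1/2 = 2/3.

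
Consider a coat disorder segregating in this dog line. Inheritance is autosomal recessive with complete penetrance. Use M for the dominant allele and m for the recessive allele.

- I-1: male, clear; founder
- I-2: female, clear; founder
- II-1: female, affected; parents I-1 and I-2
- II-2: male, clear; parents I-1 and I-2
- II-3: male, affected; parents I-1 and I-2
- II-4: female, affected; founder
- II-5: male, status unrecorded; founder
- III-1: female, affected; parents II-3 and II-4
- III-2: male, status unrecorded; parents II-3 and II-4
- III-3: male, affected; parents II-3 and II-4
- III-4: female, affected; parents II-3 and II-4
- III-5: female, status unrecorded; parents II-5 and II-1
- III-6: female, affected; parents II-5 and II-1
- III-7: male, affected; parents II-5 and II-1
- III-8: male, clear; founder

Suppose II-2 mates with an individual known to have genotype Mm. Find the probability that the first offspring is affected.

I-1 is clear so carries M and passed m to II-1 (mm), so I-1 is Mm.
I-2 is clear so carries M and passed m to II-1 (mm), so I-2 is Mm.
II-2 is a clear offspring of I-1 (Mm) × I-2 (Mm), whose cross gives 1/4 MM : 1/2 Mm : 1/4 mm; conditioning on being clear, II-2 is MM with probability 1/3, Mm with probability 2/3.
Summing over parental genotype combinations, P(offspring is affected) = 2/3·1/4 = 1/6.

1/6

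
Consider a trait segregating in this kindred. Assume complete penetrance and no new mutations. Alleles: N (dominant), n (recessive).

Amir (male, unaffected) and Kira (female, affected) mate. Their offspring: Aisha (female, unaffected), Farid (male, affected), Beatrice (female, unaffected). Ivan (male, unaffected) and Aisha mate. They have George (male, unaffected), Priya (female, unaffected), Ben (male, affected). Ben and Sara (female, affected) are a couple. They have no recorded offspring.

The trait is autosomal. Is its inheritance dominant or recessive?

recessive

Ivan and Aisha are both unaffected yet have an affected child Ben. Under dominance, an affected child requires at least one affected parent, so the trait cannot be dominant.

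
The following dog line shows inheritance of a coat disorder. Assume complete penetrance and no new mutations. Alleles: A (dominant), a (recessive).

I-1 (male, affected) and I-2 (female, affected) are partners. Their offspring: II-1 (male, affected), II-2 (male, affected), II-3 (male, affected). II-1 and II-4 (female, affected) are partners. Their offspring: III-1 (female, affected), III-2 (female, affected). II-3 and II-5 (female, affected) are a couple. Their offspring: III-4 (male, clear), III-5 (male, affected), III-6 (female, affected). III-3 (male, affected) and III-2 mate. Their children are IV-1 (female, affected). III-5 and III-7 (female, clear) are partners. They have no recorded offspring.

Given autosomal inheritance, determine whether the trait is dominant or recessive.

II-3 and II-5 are both affected yet have a clear child III-4. Under a recessive model two affected parents are homozygous and every child would be affected, so the trait cannot be recessive.

dominant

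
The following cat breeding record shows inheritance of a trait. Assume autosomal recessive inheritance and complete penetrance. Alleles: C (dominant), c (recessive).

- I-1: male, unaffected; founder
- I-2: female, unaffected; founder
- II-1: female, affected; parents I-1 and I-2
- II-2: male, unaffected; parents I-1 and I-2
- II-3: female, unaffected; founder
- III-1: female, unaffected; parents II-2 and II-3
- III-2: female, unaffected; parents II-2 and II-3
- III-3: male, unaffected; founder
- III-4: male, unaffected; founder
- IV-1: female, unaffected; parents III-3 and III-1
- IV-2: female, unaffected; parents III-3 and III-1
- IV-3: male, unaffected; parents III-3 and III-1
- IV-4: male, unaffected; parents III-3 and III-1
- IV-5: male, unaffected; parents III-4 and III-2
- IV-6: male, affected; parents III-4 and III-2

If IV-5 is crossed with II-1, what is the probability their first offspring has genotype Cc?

2/3

III-4 is unaffected so carries C and passed c to IV-6 (cc), so III-4 is Cc.
III-2 is unaffected so carries C and passed c to IV-6 (cc), so III-2 is Cc.
IV-5 is an unaffected offspring of III-4 (Cc) × III-2 (Cc), whose cross gives 1/4 CC : 1/2 Cc : 1/4 cc; conditioning on being unaffected, IV-5 is CC with probability 1/3, Cc with probability 2/3.
II-1 is affected, so II-1 is cc.
Summing over parental genotype combinations, P(offspring has genotype Cc) = 1/3·1 + 2/3·1/2 = 2/3.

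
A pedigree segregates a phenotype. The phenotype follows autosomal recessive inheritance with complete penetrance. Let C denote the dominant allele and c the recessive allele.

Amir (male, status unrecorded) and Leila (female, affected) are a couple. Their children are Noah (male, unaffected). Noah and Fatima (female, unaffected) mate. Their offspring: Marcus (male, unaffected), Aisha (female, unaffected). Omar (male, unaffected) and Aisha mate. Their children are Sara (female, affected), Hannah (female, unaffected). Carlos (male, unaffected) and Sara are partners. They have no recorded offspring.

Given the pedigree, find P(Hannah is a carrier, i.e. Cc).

Omar is unaffected so carries C and passed c to Sara (cc), so Omar is Cc.
Aisha is unaffected so carries C and passed c to Sara (cc), so Aisha is Cc.
Their cross gives offspring ratios 1/4 CC : 1/2 Cc : 1/4 cc. Conditioning on Hannah being unaffected, P(Cc) = 1/2 / 3/4 = 2/3.

2/3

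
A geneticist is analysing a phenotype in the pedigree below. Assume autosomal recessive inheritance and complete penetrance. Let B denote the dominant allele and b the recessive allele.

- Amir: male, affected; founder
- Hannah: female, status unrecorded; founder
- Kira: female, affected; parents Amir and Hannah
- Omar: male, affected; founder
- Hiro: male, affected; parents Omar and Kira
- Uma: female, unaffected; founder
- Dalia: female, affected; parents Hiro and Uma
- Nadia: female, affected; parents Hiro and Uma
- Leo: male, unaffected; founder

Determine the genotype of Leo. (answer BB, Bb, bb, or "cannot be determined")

Leo's phenotype allows BB or Bb, and no parent or child forces a single allele at both positions; consistent genotype assignments exist with Leo as BB or Bb.

cannot be determined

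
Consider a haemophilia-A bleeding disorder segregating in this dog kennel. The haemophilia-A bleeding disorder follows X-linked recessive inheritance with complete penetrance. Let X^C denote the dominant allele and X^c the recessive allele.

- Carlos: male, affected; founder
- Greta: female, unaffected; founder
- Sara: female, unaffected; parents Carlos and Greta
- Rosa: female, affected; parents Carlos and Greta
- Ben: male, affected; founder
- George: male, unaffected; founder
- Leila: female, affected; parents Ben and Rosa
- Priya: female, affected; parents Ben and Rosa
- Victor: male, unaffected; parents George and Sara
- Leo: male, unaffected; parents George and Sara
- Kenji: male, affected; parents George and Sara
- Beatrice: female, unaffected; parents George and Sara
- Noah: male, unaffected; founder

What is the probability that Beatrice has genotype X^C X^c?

1/2

George is unaffected, so George is X^C Y.
Sara is unaffected so carries C and received c from Carlos (X^c Y), so Sara is X^C X^c.
Their cross gives offspring ratios 1/2 X^C X^C : 1/2 X^C X^c. Conditioning on Beatrice being unaffected, P(X^C X^c) = 1/2 / 1 = 1/2.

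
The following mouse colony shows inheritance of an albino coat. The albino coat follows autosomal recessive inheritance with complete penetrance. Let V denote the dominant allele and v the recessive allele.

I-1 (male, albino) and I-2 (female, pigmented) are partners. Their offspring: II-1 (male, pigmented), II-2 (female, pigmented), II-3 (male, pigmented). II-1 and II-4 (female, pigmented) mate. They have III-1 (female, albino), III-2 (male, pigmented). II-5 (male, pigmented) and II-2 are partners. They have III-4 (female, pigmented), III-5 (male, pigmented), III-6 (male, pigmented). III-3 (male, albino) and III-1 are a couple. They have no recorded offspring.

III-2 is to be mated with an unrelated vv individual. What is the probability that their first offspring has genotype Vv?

2/3

II-1 is pigmented so carries V and received v from I-1 (vv), so II-1 is Vv.
II-4 is pigmented so carries V and passed v to III-1 (vv), so II-4 is Vv.
III-2 is a pigmented offspring of II-1 (Vv) × II-4 (Vv), whose cross gives 1/4 VV : 1/2 Vv : 1/4 vv; conditioning on being pigmented, III-2 is VV with probability 1/3, Vv with probability 2/3.
Summing over parental genotype combinations, P(offspring has genotype Vv) = 1/3·1 + 2/3·1/2 = 2/3.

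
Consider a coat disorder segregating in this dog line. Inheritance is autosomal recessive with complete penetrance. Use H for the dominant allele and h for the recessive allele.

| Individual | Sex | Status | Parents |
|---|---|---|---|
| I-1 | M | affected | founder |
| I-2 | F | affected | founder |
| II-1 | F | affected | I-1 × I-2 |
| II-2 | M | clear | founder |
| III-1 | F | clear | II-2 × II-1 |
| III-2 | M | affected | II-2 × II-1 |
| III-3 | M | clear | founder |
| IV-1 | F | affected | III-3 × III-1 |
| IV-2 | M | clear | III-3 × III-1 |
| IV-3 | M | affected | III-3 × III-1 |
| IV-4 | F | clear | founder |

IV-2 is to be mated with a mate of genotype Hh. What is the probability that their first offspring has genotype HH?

III-3 is clear so carries H and passed h to IV-1 (hh), so III-3 is Hh.
III-1 is clear so carries H and received h from II-1 (hh), so III-1 is Hh.
IV-2 is a clear offspring of III-3 (Hh) × III-1 (Hh), whose cross gives 1/4 HH : 1/2 Hh : 1/4 hh; conditioning on being clear, IV-2 is HH with probability 1/3, Hh with probability 2/3.
Summing over parental genotype combinations, P(offspring has genotype HH) = 1/3·1/2 + 2/3·1/4 = 1/3.

1/3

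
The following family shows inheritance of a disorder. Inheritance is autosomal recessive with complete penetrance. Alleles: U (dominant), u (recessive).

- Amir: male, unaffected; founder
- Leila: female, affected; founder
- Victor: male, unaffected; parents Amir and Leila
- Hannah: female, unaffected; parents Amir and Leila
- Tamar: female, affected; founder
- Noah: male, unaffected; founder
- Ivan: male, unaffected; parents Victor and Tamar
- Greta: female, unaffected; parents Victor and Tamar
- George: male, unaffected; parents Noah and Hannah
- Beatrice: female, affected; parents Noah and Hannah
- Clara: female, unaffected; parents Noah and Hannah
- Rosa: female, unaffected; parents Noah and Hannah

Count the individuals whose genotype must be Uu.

5

Obligate heterozygotes: Victor is unaffected so carries U and received u from Leila (uu), so Victor is Uu; Hannah is unaffected so carries U and received u from Leila (uu), so Hannah is Uu; Noah is unaffected so carries U and passed u to Beatrice (uu), so Noah is Uu; Ivan is unaffected so carries U and received u from Tamar (uu), so Ivan is Uu; Greta is unaffected so carries U and received u from Tamar (uu), so Greta is Uu.
Every other individual is either homozygous by phenotype or has at least one consistent homozygous assignment, so the count is 5.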